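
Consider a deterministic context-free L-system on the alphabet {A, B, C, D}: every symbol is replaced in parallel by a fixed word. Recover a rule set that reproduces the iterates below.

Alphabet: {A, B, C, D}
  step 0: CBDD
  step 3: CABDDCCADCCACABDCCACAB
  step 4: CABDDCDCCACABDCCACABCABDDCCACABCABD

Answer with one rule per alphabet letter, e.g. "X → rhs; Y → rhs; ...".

  step 3 ⇒ step 4: CABDDCCADCCACABDCCACAB ⇒ CA·B·D·DC·DC·CA·CA·B·DC·CA·CA·B·CA·B·D·DC·CA·CA·B·CA·B·D
    A ↦ B
    B ↦ D
    C ↦ CA
    D ↦ DC

A->B, B->D, C->CA, D->DC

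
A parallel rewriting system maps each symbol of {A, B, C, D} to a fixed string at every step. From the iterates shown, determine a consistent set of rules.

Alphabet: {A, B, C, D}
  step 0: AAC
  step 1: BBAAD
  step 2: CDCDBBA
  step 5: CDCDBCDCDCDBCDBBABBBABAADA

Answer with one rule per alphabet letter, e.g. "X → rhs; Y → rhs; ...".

A->B, B->CD, C->AAD, D->A

  step 1 ⇒ step 2: BBAAD ⇒ CD·CD·B·B·A
    A ↦ B
    B ↦ CD
    D ↦ A
  step 0 ⇒ step 1: AAC ⇒ B·B·AAD
    C ↦ AAD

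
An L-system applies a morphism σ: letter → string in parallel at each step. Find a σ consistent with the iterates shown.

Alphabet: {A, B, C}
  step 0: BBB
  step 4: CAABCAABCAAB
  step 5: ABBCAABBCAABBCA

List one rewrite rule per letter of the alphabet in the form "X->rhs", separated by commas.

A->B, B->CA, C->A

  step 4 ⇒ step 5: CAABCAABCAAB ⇒ A·B·B·CA·A·B·B·CA·A·B·B·CA
    A ↦ B
    B ↦ CA
    C ↦ A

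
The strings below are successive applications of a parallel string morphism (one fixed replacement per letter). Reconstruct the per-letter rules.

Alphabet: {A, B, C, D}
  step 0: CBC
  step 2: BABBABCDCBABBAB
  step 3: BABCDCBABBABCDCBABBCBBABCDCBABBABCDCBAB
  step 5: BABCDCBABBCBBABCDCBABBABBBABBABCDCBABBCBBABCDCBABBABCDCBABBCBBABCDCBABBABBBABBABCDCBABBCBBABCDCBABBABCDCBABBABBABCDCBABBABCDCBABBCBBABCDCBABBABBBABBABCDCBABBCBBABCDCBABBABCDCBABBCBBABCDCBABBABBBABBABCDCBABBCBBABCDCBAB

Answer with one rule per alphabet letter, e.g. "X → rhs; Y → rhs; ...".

  step 2 ⇒ step 3: BABBABCDCBABBAB ⇒ BAB·CDC·BAB·BAB·CDC·BAB·B·C·B·BAB·CDC·BAB·BAB·CDC·BAB
    A ↦ CDC
    B ↦ BAB
    C ↦ B
    D ↦ C

A->CDC, B->BAB, C->B, D->C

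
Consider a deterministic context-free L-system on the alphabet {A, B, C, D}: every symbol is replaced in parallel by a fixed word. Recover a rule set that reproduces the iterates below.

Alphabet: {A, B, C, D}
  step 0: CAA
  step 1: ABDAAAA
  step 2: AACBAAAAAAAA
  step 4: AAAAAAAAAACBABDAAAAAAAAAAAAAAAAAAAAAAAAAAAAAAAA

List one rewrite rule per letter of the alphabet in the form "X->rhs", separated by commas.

A->AA, B->C, C->ABD, D->B

  step 1 ⇒ step 2: ABDAAAA ⇒ AA·C·B·AA·AA·AA·AA
    A ↦ AA
    B ↦ C
    D ↦ B
  step 0 ⇒ step 1: CAA ⇒ ABD·AA·AA
    C ↦ ABD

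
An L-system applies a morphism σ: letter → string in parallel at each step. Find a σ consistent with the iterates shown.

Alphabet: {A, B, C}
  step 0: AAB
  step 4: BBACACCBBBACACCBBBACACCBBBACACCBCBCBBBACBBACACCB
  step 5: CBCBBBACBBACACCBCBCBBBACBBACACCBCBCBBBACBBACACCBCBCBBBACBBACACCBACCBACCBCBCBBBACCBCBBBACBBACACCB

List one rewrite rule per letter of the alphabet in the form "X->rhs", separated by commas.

A->BB, B->CB, C->AC

  step 4 ⇒ step 5: BBACACCBBBACACCBBBACACCBBBACACCBCBCBBBACBBACACCB ⇒ CB·CB·BB·AC·BB·AC·AC·CB·CB·CB·BB·AC·BB·AC·AC·CB·CB·CB·BB·AC·BB·AC·AC·CB·CB·CB·BB·AC·BB·AC·AC·CB·AC·CB·AC·CB·CB·CB·BB·AC·CB·CB·BB·AC·BB·AC·AC·CB
    A ↦ BB
    B ↦ CB
    C ↦ AC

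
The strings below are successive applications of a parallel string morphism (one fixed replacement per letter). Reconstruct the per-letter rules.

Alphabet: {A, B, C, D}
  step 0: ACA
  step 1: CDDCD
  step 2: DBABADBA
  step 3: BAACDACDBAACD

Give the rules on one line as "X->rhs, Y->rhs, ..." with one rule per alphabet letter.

  step 2 ⇒ step 3: DBABADBA ⇒ BA·A·CD·A·CD·BA·A·CD
    A ↦ CD
    B ↦ A
    D ↦ BA
  step 0 ⇒ step 1: ACA ⇒ CD·D·CD
    C ↦ D

A->CD, B->A, C->D, D->BA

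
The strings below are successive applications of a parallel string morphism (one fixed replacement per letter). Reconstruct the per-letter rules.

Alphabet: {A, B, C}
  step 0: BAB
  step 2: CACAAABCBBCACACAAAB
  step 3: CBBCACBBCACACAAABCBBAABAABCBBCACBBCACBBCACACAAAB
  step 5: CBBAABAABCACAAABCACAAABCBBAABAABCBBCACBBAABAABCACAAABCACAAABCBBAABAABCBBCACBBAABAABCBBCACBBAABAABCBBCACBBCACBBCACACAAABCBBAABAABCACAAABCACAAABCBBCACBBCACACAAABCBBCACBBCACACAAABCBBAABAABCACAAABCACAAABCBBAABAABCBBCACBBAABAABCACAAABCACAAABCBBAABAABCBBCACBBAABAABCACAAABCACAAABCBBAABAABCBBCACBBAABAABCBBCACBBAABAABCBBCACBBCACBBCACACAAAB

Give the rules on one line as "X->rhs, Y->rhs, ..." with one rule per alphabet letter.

A->CA, B->AAB, C->CBB

  step 2 ⇒ step 3: CACAAABCBBCACACAAAB ⇒ CBB·CA·CBB·CA·CA·CA·AAB·CBB·AAB·AAB·CBB·CA·CBB·CA·CBB·CA·CA·CA·AAB
    A ↦ CA
    B ↦ AAB
    C ↦ CBB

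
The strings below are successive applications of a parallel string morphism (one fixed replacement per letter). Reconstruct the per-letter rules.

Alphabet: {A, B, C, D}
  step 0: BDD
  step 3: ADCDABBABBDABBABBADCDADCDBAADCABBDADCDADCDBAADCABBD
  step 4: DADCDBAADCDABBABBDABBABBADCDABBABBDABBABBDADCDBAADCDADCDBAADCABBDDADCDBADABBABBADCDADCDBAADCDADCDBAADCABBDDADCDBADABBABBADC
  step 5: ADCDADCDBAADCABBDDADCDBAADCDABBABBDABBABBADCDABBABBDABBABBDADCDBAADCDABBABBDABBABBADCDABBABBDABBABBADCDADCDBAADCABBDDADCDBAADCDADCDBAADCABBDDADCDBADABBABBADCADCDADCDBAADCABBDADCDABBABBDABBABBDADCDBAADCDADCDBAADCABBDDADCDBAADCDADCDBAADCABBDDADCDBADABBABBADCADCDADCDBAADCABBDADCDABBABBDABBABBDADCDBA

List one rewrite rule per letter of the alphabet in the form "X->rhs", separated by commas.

  step 4 ⇒ step 5: DADCDBAADCDABBABBDABBABBADCDABBABBDABBABBDADCDBAADCDADCDBAADCABBDDADCDBADABBABBADCDADCDBAADCDADCDBAADCABBDDADCDBADABBABBADC ⇒ ADC·D·ADC·DBA·ADC·ABB·D·D·ADC·DBA·ADC·D·ABB·ABB·D·ABB·ABB·ADC·D·ABB·ABB·D·ABB·ABB·D·ADC·DBA·ADC·D·ABB·ABB·D·ABB·ABB·ADC·D·ABB·ABB·D·ABB·ABB·ADC·D·ADC·DBA·ADC·ABB·D·D·ADC·DBA·ADC·D·ADC·DBA·ADC·ABB·D·D·ADC·DBA·D·ABB·ABB·ADC·ADC·D·ADC·DBA·ADC·ABB·D·ADC·D·ABB·ABB·D·ABB·ABB·D·ADC·DBA·ADC·D·ADC·DBA·ADC·ABB·D·D·ADC·DBA·ADC·D·ADC·DBA·ADC·ABB·D·D·ADC·DBA·D·ABB·ABB·ADC·ADC·D·ADC·DBA·ADC·ABB·D·ADC·D·ABB·ABB·D·ABB·ABB·D·ADC·DBA
    A ↦ D
    B ↦ ABB
    C ↦ DBA
    D ↦ ADC

A->D, B->ABB, C->DBA, D->ADC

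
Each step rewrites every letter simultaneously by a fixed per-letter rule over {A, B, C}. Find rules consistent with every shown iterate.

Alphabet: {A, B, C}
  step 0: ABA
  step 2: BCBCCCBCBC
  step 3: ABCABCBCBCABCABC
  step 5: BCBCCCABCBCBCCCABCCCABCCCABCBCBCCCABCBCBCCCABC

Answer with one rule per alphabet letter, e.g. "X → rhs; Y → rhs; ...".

  step 2 ⇒ step 3: BCBCCCBCBC ⇒ A·BC·A·BC·BC·BC·A·BC·A·BC
    B ↦ A
    C ↦ BC
    A ↦ CC  (constrained at step 0)

A->CC, B->A, C->BC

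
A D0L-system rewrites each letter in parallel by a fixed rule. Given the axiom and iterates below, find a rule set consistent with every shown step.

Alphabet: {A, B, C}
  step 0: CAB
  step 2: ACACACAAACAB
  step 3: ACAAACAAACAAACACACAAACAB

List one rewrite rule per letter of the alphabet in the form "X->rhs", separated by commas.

  step 2 ⇒ step 3: ACACACAAACAB ⇒ AC·AA·AC·AA·AC·AA·AC·AC·AC·AA·AC·AB
    A ↦ AC
    B ↦ AB
    C ↦ AA

A->AC, B->AB, C->AA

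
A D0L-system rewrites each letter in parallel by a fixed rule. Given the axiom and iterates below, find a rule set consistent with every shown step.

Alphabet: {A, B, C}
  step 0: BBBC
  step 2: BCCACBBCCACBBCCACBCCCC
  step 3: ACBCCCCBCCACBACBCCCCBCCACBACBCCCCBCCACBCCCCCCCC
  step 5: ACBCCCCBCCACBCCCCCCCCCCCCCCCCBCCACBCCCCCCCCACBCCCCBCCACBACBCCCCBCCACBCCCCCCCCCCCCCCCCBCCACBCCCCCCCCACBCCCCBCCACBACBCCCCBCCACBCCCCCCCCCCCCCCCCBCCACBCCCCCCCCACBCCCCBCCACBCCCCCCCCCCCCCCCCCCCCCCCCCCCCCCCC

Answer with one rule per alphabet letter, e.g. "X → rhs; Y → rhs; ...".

  step 2 ⇒ step 3: BCCACBBCCACBBCCACBCCCC ⇒ ACB·CC·CC·B·CC·ACB·ACB·CC·CC·B·CC·ACB·ACB·CC·CC·B·CC·ACB·CC·CC·CC·CC
    A ↦ B
    B ↦ ACB
    C ↦ CC

A->B, B->ACB, C->CC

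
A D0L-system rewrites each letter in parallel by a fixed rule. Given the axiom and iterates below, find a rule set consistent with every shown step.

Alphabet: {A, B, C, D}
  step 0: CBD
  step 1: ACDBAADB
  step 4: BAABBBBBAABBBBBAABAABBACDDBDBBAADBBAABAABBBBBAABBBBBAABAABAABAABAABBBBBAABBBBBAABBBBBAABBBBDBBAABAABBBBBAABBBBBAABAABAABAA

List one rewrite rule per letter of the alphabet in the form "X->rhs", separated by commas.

A->BB, B->BAA, C->ACD, D->DB

  step 0 ⇒ step 1: CBD ⇒ ACD·BAA·DB
    B ↦ BAA
    C ↦ ACD
    D ↦ DB
    A ↦ BB  (constrained at step 1)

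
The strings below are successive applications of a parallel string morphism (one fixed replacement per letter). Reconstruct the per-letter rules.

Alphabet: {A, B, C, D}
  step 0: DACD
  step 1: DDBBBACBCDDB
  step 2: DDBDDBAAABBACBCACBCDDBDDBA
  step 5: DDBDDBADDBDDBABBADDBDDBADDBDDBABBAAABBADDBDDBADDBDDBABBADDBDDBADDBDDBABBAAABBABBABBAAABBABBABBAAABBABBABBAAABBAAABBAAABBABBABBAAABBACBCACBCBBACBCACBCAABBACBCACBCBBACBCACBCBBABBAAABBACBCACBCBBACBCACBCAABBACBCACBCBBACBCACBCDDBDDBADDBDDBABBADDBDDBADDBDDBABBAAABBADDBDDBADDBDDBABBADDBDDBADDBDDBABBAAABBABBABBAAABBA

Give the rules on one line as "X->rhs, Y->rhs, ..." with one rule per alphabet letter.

  step 1 ⇒ step 2: DDBBBACBCDDB ⇒ DDB·DDB·A·A·A·BBA·CBC·A·CBC·DDB·DDB·A
    A ↦ BBA
    B ↦ A
    C ↦ CBC
    D ↦ DDB

A->BBA, B->A, C->CBC, D->DDB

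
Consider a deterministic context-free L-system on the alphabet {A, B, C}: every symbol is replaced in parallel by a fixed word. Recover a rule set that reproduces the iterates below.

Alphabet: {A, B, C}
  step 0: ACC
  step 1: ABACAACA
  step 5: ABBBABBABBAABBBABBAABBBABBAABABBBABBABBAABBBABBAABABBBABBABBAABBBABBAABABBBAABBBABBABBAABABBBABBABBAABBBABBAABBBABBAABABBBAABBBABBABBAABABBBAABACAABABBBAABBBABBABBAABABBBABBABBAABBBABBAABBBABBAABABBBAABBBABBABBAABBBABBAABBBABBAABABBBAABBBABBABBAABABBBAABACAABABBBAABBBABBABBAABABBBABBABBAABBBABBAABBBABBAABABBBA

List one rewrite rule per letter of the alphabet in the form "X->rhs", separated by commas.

  step 0 ⇒ step 1: ACC ⇒ AB·ACA·ACA
    A ↦ AB
    C ↦ ACA
    B ↦ BBA  (constrained at step 1)

A->AB, B->BBA, C->ACA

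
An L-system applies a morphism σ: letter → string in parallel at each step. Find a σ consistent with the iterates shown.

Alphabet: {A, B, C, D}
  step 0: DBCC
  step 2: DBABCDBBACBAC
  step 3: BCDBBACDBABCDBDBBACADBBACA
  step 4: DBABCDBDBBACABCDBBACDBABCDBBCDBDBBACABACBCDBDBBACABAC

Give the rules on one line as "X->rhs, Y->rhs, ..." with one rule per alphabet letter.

A->BAC, B->DB, C->A, D->BC

  step 3 ⇒ step 4: BCDBBACDBABCDBDBBACADBBACA ⇒ DB·A·BC·DB·DB·BAC·A·BC·DB·BAC·DB·A·BC·DB·BC·DB·DB·BAC·A·BAC·BC·DB·DB·BAC·A·BAC
    A ↦ BAC
    B ↦ DB
    C ↦ A
    D ↦ BC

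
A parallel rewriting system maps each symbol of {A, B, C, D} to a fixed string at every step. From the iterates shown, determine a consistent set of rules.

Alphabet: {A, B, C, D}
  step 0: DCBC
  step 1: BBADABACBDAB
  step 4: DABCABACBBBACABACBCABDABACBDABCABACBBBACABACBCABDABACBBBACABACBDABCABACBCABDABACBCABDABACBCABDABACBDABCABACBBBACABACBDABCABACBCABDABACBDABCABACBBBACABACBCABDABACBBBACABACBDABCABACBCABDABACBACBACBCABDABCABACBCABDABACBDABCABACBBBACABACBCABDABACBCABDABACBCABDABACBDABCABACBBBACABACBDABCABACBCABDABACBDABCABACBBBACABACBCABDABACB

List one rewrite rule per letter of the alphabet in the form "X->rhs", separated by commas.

A->CAB, B->ACB, C->DAB, D->BBA

  step 0 ⇒ step 1: DCBC ⇒ BBA·DAB·ACB·DAB
    B ↦ ACB
    C ↦ DAB
    D ↦ BBA
    A ↦ CAB  (constrained at step 1)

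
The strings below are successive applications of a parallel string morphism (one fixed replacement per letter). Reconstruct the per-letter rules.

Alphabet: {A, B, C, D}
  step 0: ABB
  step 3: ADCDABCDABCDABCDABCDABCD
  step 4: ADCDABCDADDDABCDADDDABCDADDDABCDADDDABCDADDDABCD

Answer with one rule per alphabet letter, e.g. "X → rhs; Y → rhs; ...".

A->AD, B->DD, C->AB, D->CD

  step 3 ⇒ step 4: ADCDABCDABCDABCDABCDABCD ⇒ AD·CD·AB·CD·AD·DD·AB·CD·AD·DD·AB·CD·AD·DD·AB·CD·AD·DD·AB·CD·AD·DD·AB·CD
    A ↦ AD
    B ↦ DD
    C ↦ AB
    D ↦ CD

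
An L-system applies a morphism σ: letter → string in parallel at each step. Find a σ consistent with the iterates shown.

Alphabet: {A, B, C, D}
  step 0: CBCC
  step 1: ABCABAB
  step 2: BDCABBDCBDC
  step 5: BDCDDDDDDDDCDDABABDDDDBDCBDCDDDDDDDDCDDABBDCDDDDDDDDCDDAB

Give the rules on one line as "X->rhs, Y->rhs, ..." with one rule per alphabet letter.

  step 1 ⇒ step 2: ABCABAB ⇒ BD·C·AB·BD·C·BD·C
    A ↦ BD
    B ↦ C
    C ↦ AB
    D ↦ DD  (constrained at step 2)

A->BD, B->C, C->AB, D->DD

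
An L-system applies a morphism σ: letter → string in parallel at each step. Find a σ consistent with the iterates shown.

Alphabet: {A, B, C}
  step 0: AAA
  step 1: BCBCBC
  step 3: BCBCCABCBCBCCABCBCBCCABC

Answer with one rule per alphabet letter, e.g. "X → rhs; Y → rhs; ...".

A->BC, B->AA, C->CA

  step 0 ⇒ step 1: AAA ⇒ BC·BC·BC
    A ↦ BC
    B ↦ AA  (constrained at step 1)
    C ↦ CA  (constrained at step 1)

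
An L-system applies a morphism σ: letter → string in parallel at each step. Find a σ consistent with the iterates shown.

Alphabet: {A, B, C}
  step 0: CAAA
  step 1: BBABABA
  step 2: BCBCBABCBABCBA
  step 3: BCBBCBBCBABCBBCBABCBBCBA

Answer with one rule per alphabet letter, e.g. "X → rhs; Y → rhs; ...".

A->BA, B->BC, C->B

  step 2 ⇒ step 3: BCBCBABCBABCBA ⇒ BC·B·BC·B·BC·BA·BC·B·BC·BA·BC·B·BC·BA
    A ↦ BA
    B ↦ BC
    C ↦ B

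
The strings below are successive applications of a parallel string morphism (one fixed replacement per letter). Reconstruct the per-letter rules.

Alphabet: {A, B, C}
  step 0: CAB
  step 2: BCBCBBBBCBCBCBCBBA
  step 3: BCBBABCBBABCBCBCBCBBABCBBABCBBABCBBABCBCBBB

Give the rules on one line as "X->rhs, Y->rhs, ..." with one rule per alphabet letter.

A->BBB, B->BC, C->BBA

  step 2 ⇒ step 3: BCBCBBBBCBCBCBCBBA ⇒ BC·BBA·BC·BBA·BC·BC·BC·BC·BBA·BC·BBA·BC·BBA·BC·BBA·BC·BC·BBB
    A ↦ BBB
    B ↦ BC
    C ↦ BBA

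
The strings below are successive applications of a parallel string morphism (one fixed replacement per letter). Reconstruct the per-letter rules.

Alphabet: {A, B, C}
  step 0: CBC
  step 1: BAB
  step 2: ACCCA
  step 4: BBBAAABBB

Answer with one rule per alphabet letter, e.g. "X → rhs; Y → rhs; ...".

  step 1 ⇒ step 2: BAB ⇒ A·CCC·A
    A ↦ CCC
    B ↦ A
  step 0 ⇒ step 1: CBC ⇒ B·A·B
    C ↦ B

A->CCC, B->A, C->B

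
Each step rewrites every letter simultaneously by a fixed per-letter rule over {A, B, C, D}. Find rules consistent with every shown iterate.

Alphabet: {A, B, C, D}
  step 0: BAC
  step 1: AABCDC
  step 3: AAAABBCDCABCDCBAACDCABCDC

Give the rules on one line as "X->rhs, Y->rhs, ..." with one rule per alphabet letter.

  step 0 ⇒ step 1: BAC ⇒ AA·B·CDC
    A ↦ B
    B ↦ AA
    C ↦ CDC
    D ↦ AB  (constrained at step 1)

A->B, B->AA, C->CDC, D->AB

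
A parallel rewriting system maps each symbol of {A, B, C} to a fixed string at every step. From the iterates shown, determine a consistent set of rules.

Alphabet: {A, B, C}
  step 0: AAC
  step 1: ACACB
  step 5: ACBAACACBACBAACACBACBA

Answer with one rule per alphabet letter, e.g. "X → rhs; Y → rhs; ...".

A->AC, B->A, C->B

  step 0 ⇒ step 1: AAC ⇒ AC·AC·B
    A ↦ AC
    C ↦ B
    B ↦ A  (constrained at step 1)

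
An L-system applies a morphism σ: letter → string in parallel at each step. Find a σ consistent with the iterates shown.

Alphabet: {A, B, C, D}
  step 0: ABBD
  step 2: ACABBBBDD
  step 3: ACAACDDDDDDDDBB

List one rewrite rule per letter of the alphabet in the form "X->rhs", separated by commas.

  step 2 ⇒ step 3: ACABBBBDD ⇒ AC·A·AC·DD·DD·DD·DD·B·B
    A ↦ AC
    B ↦ DD
    C ↦ A
    D ↦ B

A->AC, B->DD, C->A, D->B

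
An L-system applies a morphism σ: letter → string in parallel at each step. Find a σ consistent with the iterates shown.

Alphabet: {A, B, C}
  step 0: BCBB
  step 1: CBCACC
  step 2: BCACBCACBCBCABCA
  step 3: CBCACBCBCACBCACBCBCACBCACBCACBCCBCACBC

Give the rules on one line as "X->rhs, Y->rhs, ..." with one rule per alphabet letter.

  step 2 ⇒ step 3: BCACBCACBCBCABCA ⇒ C·BCA·CBC·BCA·C·BCA·CBC·BCA·C·BCA·C·BCA·CBC·C·BCA·CBC
    A ↦ CBC
    B ↦ C
    C ↦ BCA

A->CBC, B->C, C->BCA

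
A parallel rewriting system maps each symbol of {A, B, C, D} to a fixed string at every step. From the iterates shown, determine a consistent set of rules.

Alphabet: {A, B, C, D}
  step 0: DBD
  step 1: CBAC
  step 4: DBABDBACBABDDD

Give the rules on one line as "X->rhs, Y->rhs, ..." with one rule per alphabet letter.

  step 0 ⇒ step 1: DBD ⇒ C·BA·C
    B ↦ BA
    D ↦ C
    A ↦ BD  (constrained at step 1)
    C ↦ D  (constrained at step 1)

A->BD, B->BA, C->D, D->C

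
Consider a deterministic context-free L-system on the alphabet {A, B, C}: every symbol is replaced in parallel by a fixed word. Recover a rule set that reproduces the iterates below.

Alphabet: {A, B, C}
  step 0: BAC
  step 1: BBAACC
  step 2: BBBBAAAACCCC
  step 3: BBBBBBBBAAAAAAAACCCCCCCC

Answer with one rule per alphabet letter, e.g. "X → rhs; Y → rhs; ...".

A->AA, B->BB, C->CC

  step 2 ⇒ step 3: BBBBAAAACCCC ⇒ BB·BB·BB·BB·AA·AA·AA·AA·CC·CC·CC·CC
    A ↦ AA
    B ↦ BB
    C ↦ CC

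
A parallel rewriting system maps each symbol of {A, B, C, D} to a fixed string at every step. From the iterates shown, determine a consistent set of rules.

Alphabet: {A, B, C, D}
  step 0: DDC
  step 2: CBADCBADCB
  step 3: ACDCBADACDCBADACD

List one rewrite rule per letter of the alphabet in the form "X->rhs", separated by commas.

A->CB, B->CD, C->A, D->AD

  step 2 ⇒ step 3: CBADCBADCB ⇒ A·CD·CB·AD·A·CD·CB·AD·A·CD
    A ↦ CB
    B ↦ CD
    C ↦ A
    D ↦ AD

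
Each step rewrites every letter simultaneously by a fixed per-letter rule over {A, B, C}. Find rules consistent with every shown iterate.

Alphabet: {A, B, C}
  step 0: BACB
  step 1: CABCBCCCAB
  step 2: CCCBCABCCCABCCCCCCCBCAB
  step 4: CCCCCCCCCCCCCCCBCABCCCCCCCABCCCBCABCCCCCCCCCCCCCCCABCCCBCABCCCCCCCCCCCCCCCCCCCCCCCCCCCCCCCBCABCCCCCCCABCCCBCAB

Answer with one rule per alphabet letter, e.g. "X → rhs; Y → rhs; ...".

A->CB, B->CAB, C->CC

  step 1 ⇒ step 2: CABCBCCCAB ⇒ CC·CB·CAB·CC·CAB·CC·CC·CC·CB·CAB
    A ↦ CB
    B ↦ CAB
    C ↦ CC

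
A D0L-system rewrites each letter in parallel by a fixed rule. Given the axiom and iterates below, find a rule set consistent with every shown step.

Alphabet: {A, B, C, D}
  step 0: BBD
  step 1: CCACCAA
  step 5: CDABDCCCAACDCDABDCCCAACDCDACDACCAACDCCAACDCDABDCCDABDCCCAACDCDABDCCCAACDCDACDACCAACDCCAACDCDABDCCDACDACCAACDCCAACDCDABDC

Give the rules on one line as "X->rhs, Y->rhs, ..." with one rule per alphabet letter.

A->BDC, B->CCA, C->CD, D->A

  step 0 ⇒ step 1: BBD ⇒ CCA·CCA·A
    B ↦ CCA
    D ↦ A
    A ↦ BDC  (constrained at step 1)
    C ↦ CD  (constrained at step 1)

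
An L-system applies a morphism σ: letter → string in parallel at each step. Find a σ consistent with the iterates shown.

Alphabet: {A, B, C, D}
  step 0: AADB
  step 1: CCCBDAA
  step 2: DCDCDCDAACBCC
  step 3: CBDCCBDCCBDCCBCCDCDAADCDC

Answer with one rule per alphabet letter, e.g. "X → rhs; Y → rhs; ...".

A->C, B->DAA, C->DC, D->CB

  step 2 ⇒ step 3: DCDCDCDAACBCC ⇒ CB·DC·CB·DC·CB·DC·CB·C·C·DC·DAA·DC·DC
    A ↦ C
    B ↦ DAA
    C ↦ DC
    D ↦ CB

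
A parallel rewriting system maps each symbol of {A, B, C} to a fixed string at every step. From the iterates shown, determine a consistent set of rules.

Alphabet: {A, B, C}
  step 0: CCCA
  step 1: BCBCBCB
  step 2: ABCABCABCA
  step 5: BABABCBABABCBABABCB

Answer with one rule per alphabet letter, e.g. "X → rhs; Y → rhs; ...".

  step 1 ⇒ step 2: BCBCBCB ⇒ A·BC·A·BC·A·BC·A
    B ↦ A
    C ↦ BC
  step 0 ⇒ step 1: CCCA ⇒ BC·BC·BC·B
    A ↦ B

A->B, B->A, C->BC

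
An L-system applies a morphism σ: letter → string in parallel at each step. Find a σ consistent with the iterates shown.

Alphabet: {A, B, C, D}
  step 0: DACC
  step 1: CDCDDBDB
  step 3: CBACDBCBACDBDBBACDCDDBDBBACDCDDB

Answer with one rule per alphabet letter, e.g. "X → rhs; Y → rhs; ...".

  step 0 ⇒ step 1: DACC ⇒ C·DCD·DB·DB
    A ↦ DCD
    C ↦ DB
    D ↦ C
    B ↦ BAC  (constrained at step 1)

A->DCD, B->BAC, C->DB, D->C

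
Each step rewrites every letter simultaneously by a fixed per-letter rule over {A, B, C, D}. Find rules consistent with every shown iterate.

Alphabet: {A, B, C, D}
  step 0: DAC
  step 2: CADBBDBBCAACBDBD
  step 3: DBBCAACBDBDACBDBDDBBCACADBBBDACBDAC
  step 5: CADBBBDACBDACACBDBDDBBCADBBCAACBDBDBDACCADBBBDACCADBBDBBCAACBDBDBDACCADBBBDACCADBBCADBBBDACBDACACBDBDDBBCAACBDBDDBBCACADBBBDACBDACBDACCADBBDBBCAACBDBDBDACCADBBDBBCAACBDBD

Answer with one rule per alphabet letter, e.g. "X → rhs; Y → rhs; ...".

  step 2 ⇒ step 3: CADBBDBBCAACBDBD ⇒ DBB·CA·AC·BD·BD·AC·BD·BD·DBB·CA·CA·DBB·BD·AC·BD·AC
    A ↦ CA
    B ↦ BD
    C ↦ DBB
    D ↦ AC

A->CA, B->BD, C->DBB, D->AC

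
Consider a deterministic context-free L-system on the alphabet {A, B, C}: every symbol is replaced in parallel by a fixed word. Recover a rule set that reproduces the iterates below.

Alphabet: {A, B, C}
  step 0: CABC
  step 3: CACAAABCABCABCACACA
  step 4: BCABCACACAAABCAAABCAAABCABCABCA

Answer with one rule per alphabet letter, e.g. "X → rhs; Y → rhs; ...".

  step 3 ⇒ step 4: CACAAABCABCABCACACA ⇒ B·CA·B·CA·CA·CA·AA·B·CA·AA·B·CA·AA·B·CA·B·CA·B·CA
    A ↦ CA
    B ↦ AA
    C ↦ B

A->CA, B->AA, C->B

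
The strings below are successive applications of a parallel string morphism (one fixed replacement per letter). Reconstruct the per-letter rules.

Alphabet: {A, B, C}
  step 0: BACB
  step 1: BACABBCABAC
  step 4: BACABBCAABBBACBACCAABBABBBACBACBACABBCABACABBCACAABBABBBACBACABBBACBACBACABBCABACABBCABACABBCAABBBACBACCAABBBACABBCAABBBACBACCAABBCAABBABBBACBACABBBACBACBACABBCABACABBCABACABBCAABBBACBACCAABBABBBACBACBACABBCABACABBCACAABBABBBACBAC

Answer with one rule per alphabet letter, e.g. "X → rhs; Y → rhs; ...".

A->ABB, B->BAC, C->CA

  step 0 ⇒ step 1: BACB ⇒ BAC·ABB·CA·BAC
    A ↦ ABB
    B ↦ BAC
    C ↦ CA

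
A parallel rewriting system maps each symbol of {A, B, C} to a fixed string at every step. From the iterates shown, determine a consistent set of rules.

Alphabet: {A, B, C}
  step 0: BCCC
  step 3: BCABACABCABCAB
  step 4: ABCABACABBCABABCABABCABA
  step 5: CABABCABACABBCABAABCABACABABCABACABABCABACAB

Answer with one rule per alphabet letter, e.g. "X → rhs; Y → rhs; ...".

  step 4 ⇒ step 5: ABCABACABBCABABCABABCABA ⇒ CAB·A·B·CAB·A·CAB·B·CAB·A·A·B·CAB·A·CAB·A·B·CAB·A·CAB·A·B·CAB·A·CAB
    A ↦ CAB
    B ↦ A
    C ↦ B

A->CAB, B->A, C->B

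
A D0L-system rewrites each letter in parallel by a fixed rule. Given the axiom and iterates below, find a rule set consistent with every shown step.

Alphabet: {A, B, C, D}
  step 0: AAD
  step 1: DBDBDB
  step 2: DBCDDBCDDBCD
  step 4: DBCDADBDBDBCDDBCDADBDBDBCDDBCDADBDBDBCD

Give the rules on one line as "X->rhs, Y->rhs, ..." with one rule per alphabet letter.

  step 1 ⇒ step 2: DBDBDB ⇒ DB·CD·DB·CD·DB·CD
    B ↦ CD
    D ↦ DB
  step 0 ⇒ step 1: AAD ⇒ DB·DB·DB
    A ↦ DB
    C ↦ A  (constrained at step 2)

A->DB, B->CD, C->A, D->DB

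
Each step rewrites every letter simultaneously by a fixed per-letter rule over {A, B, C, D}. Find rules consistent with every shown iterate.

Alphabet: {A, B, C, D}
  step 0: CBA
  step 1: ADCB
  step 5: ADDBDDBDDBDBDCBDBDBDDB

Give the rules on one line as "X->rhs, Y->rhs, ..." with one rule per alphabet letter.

A->CB, B->D, C->A, D->DB

  step 0 ⇒ step 1: CBA ⇒ A·D·CB
    A ↦ CB
    B ↦ D
    C ↦ A
    D ↦ DB  (constrained at step 1)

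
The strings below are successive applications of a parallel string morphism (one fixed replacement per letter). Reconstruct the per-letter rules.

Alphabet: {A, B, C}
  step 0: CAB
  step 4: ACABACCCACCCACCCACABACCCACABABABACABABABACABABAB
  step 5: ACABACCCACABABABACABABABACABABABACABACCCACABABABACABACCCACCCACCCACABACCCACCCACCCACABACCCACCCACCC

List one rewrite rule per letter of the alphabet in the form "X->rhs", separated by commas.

  step 4 ⇒ step 5: ACABACCCACCCACCCACABACCCACABABABACABABABACABABAB ⇒ AC·AB·AC·CC·AC·AB·AB·AB·AC·AB·AB·AB·AC·AB·AB·AB·AC·AB·AC·CC·AC·AB·AB·AB·AC·AB·AC·CC·AC·CC·AC·CC·AC·AB·AC·CC·AC·CC·AC·CC·AC·AB·AC·CC·AC·CC·AC·CC
    A ↦ AC
    B ↦ CC
    C ↦ AB

A->AC, B->CC, C->AB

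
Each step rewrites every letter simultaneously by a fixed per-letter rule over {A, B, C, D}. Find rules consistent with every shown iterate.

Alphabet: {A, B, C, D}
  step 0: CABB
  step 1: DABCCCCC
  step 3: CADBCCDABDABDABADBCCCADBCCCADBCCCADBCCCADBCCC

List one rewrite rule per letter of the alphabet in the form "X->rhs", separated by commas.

A->C, B->CC, C->DAB, D->ADB

  step 0 ⇒ step 1: CABB ⇒ DAB·C·CC·CC
    A ↦ C
    B ↦ CC
    C ↦ DAB
    D ↦ ADB  (constrained at step 1)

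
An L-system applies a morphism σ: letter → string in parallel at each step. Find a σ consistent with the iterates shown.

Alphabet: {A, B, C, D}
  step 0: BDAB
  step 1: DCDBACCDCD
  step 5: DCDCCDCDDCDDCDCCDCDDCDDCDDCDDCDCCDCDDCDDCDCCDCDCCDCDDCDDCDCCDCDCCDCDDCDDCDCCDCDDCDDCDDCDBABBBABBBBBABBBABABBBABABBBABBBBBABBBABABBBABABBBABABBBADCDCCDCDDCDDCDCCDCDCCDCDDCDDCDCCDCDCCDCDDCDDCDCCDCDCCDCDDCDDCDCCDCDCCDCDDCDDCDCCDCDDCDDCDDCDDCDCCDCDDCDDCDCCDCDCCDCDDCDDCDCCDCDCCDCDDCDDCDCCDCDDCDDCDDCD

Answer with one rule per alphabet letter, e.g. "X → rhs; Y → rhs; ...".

  step 0 ⇒ step 1: BDAB ⇒ DCD·BA·CC·DCD
    A ↦ CC
    B ↦ DCD
    D ↦ BA
    C ↦ BB  (constrained at step 1)

A->CC, B->DCD, C->BB, D->BA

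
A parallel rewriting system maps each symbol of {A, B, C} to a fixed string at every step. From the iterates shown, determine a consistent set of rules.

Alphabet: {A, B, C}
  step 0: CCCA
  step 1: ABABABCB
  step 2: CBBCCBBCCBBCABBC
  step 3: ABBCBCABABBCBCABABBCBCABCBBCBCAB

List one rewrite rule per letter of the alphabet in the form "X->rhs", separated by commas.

A->CB, B->BC, C->AB

  step 2 ⇒ step 3: CBBCCBBCCBBCABBC ⇒ AB·BC·BC·AB·AB·BC·BC·AB·AB·BC·BC·AB·CB·BC·BC·AB
    A ↦ CB
    B ↦ BC
    C ↦ AB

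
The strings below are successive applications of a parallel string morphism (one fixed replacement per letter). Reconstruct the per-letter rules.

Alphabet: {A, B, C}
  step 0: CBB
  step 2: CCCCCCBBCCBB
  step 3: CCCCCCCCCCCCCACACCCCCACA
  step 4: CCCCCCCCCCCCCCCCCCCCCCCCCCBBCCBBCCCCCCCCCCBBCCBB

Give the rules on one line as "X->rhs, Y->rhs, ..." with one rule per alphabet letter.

A->BB, B->CA, C->CC

  step 3 ⇒ step 4: CCCCCCCCCCCCCACACCCCCACA ⇒ CC·CC·CC·CC·CC·CC·CC·CC·CC·CC·CC·CC·CC·BB·CC·BB·CC·CC·CC·CC·CC·BB·CC·BB
    A ↦ BB
    C ↦ CC
  step 2 ⇒ step 3: CCCCCCBBCCBB ⇒ CC·CC·CC·CC·CC·CC·CA·CA·CC·CC·CA·CA
    B ↦ CA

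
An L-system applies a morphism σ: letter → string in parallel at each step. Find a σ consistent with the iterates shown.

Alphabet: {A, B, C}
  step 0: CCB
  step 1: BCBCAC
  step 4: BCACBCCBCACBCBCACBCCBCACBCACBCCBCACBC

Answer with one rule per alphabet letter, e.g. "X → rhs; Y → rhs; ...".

A->C, B->AC, C->BC

  step 0 ⇒ step 1: CCB ⇒ BC·BC·AC
    B ↦ AC
    C ↦ BC
    A ↦ C  (constrained at step 1)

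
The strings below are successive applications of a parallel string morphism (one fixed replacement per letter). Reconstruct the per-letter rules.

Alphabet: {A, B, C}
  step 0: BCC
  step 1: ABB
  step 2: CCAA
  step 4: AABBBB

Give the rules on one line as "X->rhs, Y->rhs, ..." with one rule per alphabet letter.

A->CC, B->A, C->B

  step 1 ⇒ step 2: ABB ⇒ CC·A·A
    A ↦ CC
    B ↦ A
  step 0 ⇒ step 1: BCC ⇒ A·B·B
    C ↦ B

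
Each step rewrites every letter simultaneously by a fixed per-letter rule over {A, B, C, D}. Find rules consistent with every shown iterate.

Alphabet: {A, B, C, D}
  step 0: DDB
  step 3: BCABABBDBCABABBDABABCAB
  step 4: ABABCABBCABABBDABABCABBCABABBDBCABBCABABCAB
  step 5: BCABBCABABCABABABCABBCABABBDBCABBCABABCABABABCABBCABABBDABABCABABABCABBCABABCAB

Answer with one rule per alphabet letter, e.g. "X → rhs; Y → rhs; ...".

  step 4 ⇒ step 5: ABABCABBCABABBDABABCABBCABABBDBCABBCABABCAB ⇒ BC·AB·BC·AB·A·BC·AB·AB·A·BC·AB·BC·AB·AB·BD·BC·AB·BC·AB·A·BC·AB·AB·A·BC·AB·BC·AB·AB·BD·AB·A·BC·AB·AB·A·BC·AB·BC·AB·A·BC·AB
    A ↦ BC
    B ↦ AB
    C ↦ A
    D ↦ BD

A->BC, B->AB, C->A, D->BD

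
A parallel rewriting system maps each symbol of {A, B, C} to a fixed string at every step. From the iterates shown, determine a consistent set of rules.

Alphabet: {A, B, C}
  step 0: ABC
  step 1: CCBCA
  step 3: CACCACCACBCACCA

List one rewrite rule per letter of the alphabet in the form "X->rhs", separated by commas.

  step 0 ⇒ step 1: ABC ⇒ C·CB·CA
    A ↦ C
    B ↦ CB
    C ↦ CA

A->C, B->CB, C->CA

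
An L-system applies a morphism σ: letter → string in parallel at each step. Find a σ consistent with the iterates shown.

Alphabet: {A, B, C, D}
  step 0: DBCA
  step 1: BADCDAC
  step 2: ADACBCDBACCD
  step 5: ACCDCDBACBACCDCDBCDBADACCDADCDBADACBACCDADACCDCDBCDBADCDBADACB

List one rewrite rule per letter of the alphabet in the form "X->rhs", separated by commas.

  step 1 ⇒ step 2: BADCDAC ⇒ AD·AC·B·CD·B·AC·CD
    A ↦ AC
    B ↦ AD
    C ↦ CD
    D ↦ B

A->AC, B->AD, C->CD, D->B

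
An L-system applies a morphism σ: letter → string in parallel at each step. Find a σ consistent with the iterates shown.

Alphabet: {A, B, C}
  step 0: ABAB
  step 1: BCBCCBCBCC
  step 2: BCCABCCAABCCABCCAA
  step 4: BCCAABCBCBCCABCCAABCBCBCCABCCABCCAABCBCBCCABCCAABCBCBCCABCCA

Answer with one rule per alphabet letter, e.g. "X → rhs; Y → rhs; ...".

A->BC, B->BCC, C->A

  step 1 ⇒ step 2: BCBCCBCBCC ⇒ BCC·A·BCC·A·A·BCC·A·BCC·A·A
    B ↦ BCC
    C ↦ A
  step 0 ⇒ step 1: ABAB ⇒ BC·BCC·BC·BCC
    A ↦ BC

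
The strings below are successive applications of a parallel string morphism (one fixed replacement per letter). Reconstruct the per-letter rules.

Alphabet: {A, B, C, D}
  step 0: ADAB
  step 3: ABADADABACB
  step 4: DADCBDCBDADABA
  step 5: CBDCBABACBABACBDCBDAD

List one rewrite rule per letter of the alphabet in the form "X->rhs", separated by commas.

A->D, B->A, C->AB, D->CB

  step 4 ⇒ step 5: DADCBDCBDADABA ⇒ CB·D·CB·AB·A·CB·AB·A·CB·D·CB·D·A·D
    A ↦ D
    B ↦ A
    C ↦ AB
    D ↦ CB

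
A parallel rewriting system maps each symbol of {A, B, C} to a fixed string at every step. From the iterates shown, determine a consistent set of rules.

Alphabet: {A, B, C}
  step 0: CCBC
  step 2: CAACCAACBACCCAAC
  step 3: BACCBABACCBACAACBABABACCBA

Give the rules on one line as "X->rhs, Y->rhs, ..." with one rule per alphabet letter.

A->C, B->CAA, C->BA

  step 2 ⇒ step 3: CAACCAACBACCCAAC ⇒ BA·C·C·BA·BA·C·C·BA·CAA·C·BA·BA·BA·C·C·BA
    A ↦ C
    B ↦ CAA
    C ↦ BA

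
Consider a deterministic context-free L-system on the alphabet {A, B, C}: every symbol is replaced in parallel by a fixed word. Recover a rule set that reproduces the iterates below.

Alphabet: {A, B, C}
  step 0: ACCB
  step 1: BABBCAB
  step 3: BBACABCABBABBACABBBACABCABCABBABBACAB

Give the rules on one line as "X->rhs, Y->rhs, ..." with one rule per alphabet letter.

A->BA, B->CAB, C->B

  step 0 ⇒ step 1: ACCB ⇒ BA·B·B·CAB
    A ↦ BA
    B ↦ CAB
    C ↦ B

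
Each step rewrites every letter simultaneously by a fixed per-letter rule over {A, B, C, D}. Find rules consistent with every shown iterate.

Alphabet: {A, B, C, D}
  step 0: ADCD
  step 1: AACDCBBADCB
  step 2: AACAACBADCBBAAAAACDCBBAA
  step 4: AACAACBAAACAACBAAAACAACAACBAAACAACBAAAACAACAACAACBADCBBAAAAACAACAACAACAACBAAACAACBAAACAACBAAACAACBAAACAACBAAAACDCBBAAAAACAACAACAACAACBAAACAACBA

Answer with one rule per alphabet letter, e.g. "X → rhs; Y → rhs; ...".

A->AAC, B->A, C->BA, D->DCB

  step 1 ⇒ step 2: AACDCBBADCB ⇒ AAC·AAC·BA·DCB·BA·A·A·AAC·DCB·BA·A
    A ↦ AAC
    B ↦ A
    C ↦ BA
    D ↦ DCB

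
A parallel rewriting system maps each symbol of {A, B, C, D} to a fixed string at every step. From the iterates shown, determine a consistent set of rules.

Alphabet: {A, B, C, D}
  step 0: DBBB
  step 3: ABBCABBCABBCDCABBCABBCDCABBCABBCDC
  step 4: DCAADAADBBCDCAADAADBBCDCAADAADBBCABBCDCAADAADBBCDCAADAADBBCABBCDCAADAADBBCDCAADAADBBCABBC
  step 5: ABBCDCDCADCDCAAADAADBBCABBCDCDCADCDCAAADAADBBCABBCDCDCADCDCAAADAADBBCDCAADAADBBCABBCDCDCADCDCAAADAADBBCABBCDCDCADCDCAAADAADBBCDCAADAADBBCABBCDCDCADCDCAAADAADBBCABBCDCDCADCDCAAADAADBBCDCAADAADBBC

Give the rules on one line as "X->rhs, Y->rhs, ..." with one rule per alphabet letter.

A->DC, B->AAD, C->BBC, D->A

  step 4 ⇒ step 5: DCAADAADBBCDCAADAADBBCDCAADAADBBCABBCDCAADAADBBCDCAADAADBBCABBCDCAADAADBBCDCAADAADBBCABBC ⇒ A·BBC·DC·DC·A·DC·DC·A·AAD·AAD·BBC·A·BBC·DC·DC·A·DC·DC·A·AAD·AAD·BBC·A·BBC·DC·DC·A·DC·DC·A·AAD·AAD·BBC·DC·AAD·AAD·BBC·A·BBC·DC·DC·A·DC·DC·A·AAD·AAD·BBC·A·BBC·DC·DC·A·DC·DC·A·AAD·AAD·BBC·DC·AAD·AAD·BBC·A·BBC·DC·DC·A·DC·DC·A·AAD·AAD·BBC·A·BBC·DC·DC·A·DC·DC·A·AAD·AAD·BBC·DC·AAD·AAD·BBC
    A ↦ DC
    B ↦ AAD
    C ↦ BBC
    D ↦ A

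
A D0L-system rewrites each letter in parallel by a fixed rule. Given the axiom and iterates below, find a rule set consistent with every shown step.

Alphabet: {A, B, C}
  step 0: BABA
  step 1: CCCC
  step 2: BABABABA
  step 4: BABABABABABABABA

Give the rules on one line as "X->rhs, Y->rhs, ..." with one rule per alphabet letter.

A->C, B->C, C->BA

  step 1 ⇒ step 2: CCCC ⇒ BA·BA·BA·BA
    C ↦ BA
  step 0 ⇒ step 1: BABA ⇒ C·C·C·C
    A ↦ C
  step 0 ⇒ step 1: BABA ⇒ C·C·C·C
    B ↦ C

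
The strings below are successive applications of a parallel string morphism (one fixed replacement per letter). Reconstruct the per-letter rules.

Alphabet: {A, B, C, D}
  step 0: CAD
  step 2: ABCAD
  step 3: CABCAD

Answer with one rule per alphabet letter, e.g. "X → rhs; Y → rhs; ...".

  step 2 ⇒ step 3: ABCAD ⇒ C·A·B·C·AD
    A ↦ C
    B ↦ A
    C ↦ B
    D ↦ AD

A->C, B->A, C->B, D->AD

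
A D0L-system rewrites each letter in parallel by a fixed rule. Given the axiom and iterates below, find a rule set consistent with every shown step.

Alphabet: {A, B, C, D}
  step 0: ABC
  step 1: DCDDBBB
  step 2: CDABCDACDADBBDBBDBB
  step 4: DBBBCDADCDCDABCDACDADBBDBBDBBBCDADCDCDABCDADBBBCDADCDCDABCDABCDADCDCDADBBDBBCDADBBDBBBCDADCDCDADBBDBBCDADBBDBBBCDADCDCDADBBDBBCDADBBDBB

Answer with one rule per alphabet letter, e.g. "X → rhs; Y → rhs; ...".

  step 1 ⇒ step 2: DCDDBBB ⇒ CDA·B·CDA·CDA·DBB·DBB·DBB
    B ↦ DBB
    C ↦ B
    D ↦ CDA
  step 0 ⇒ step 1: ABC ⇒ DCD·DBB·B
    A ↦ DCD

A->DCD, B->DBB, C->B, D->CDA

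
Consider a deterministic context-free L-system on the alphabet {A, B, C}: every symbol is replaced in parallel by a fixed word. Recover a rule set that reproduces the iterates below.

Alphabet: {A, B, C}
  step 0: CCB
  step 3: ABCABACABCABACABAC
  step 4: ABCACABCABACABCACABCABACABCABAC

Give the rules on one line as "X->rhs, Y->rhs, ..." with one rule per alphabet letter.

A->AB, B->C, C->AC

  step 3 ⇒ step 4: ABCABACABCABACABAC ⇒ AB·C·AC·AB·C·AB·AC·AB·C·AC·AB·C·AB·AC·AB·C·AB·AC
    A ↦ AB
    B ↦ C
    C ↦ AC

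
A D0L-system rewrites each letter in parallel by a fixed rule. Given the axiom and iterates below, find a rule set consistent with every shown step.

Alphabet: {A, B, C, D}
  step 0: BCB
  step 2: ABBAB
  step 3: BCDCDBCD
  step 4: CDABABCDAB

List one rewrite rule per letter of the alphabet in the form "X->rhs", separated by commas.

A->B, B->CD, C->A, D->B

  step 3 ⇒ step 4: BCDCDBCD ⇒ CD·A·B·A·B·CD·A·B
    B ↦ CD
    C ↦ A
    D ↦ B
  step 2 ⇒ step 3: ABBAB ⇒ B·CD·CD·B·CD
    A ↦ B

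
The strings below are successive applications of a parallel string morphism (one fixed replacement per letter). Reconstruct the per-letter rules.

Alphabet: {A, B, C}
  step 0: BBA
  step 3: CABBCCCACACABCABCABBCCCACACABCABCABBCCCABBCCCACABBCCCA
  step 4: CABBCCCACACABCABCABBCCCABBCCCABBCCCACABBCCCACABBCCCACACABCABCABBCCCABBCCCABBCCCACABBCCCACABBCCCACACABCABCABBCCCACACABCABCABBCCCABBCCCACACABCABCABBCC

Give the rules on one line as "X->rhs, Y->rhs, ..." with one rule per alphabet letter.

A->BCC, B->CA, C->CAB

  step 3 ⇒ step 4: CABBCCCACACABCABCABBCCCACACABCABCABBCCCABBCCCACABBCCCA ⇒ CAB·BCC·CA·CA·CAB·CAB·CAB·BCC·CAB·BCC·CAB·BCC·CA·CAB·BCC·CA·CAB·BCC·CA·CA·CAB·CAB·CAB·BCC·CAB·BCC·CAB·BCC·CA·CAB·BCC·CA·CAB·BCC·CA·CA·CAB·CAB·CAB·BCC·CA·CA·CAB·CAB·CAB·BCC·CAB·BCC·CA·CA·CAB·CAB·CAB·BCC
    A ↦ BCC
    B ↦ CA
    C ↦ CAB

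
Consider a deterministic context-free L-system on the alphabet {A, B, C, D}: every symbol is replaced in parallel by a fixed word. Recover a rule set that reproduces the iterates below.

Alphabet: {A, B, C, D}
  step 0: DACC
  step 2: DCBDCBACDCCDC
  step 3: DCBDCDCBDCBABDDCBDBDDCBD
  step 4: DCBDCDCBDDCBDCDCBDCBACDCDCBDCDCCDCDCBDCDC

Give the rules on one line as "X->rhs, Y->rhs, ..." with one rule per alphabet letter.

A->BA, B->C, C->BD, D->DC

  step 3 ⇒ step 4: DCBDCDCBDCBABDDCBDBDDCBD ⇒ DC·BD·C·DC·BD·DC·BD·C·DC·BD·C·BA·C·DC·DC·BD·C·DC·C·DC·DC·BD·C·DC
    A ↦ BA
    B ↦ C
    C ↦ BD
    D ↦ DC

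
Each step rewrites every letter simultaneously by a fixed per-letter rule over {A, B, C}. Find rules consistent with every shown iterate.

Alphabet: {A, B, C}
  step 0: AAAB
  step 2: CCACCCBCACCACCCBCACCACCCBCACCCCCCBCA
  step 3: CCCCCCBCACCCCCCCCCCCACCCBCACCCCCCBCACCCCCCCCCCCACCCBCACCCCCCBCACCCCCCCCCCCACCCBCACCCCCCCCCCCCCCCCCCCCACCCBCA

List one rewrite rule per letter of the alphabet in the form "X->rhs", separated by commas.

A->BCA, B->CCA, C->CCC

  step 2 ⇒ step 3: CCACCCBCACCACCCBCACCACCCBCACCCCCCBCA ⇒ CCC·CCC·BCA·CCC·CCC·CCC·CCA·CCC·BCA·CCC·CCC·BCA·CCC·CCC·CCC·CCA·CCC·BCA·CCC·CCC·BCA·CCC·CCC·CCC·CCA·CCC·BCA·CCC·CCC·CCC·CCC·CCC·CCC·CCA·CCC·BCA
    A ↦ BCA
    B ↦ CCA
    C ↦ CCC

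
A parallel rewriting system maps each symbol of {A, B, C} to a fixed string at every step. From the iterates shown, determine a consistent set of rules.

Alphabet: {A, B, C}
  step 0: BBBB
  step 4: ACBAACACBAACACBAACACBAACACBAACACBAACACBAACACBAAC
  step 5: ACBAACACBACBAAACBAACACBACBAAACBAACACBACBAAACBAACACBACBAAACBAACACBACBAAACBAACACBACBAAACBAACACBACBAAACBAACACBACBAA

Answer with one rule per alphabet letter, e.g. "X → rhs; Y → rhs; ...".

A->ACB, B->C, C->AA

  step 4 ⇒ step 5: ACBAACACBAACACBAACACBAACACBAACACBAACACBAACACBAAC ⇒ ACB·AA·C·ACB·ACB·AA·ACB·AA·C·ACB·ACB·AA·ACB·AA·C·ACB·ACB·AA·ACB·AA·C·ACB·ACB·AA·ACB·AA·C·ACB·ACB·AA·ACB·AA·C·ACB·ACB·AA·ACB·AA·C·ACB·ACB·AA·ACB·AA·C·ACB·ACB·AA
    A ↦ ACB
    B ↦ C
    C ↦ AA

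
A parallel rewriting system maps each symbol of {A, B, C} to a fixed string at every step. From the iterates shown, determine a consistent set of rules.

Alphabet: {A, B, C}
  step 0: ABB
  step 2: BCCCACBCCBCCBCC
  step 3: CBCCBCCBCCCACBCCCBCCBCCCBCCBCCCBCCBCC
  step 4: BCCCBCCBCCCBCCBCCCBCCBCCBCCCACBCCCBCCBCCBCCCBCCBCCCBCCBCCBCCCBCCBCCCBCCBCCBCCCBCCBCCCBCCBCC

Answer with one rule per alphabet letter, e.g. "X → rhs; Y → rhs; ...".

  step 3 ⇒ step 4: CBCCBCCBCCCACBCCCBCCBCCCBCCBCCCBCCBCC ⇒ BCC·C·BCC·BCC·C·BCC·BCC·C·BCC·BCC·BCC·CAC·BCC·C·BCC·BCC·BCC·C·BCC·BCC·C·BCC·BCC·BCC·C·BCC·BCC·C·BCC·BCC·BCC·C·BCC·BCC·C·BCC·BCC
    A ↦ CAC
    B ↦ C
    C ↦ BCC

A->CAC, B->C, C->BCC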